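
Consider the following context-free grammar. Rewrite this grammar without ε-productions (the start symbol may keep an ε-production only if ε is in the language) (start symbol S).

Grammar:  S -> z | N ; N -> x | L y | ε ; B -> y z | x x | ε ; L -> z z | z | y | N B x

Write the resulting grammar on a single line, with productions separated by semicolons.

S -> z | N | ε; N -> x | L y; B -> y z | x x; L -> z z | z | y | N B x | N x | B x | x

Nullable nonterminals: {B, N, S}.
ε ∈ L(G) since S is nullable, so keep S → ε.
For each production, add variants omitting each subset of nullable occurrences: L → N B x gives N B x | N x | B x | x.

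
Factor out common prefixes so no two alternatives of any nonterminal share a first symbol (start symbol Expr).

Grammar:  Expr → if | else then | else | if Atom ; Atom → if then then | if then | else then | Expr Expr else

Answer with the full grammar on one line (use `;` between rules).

Expr has alternatives sharing prefix 'if': factor to Expr → if Expr1 with Expr1 → ε | Atom.
Expr has alternatives sharing prefix 'else': factor to Expr → else Expr2 with Expr2 → then | ε.
Atom has alternatives sharing prefix 'if then': factor to Atom → if then Atom1 with Atom1 → then | ε.

Expr → if Expr1 | else Expr2; Atom → else then | Expr Expr else | if then Atom1; Expr1 → ε | Atom; Expr2 → then | ε; Atom1 → then | ε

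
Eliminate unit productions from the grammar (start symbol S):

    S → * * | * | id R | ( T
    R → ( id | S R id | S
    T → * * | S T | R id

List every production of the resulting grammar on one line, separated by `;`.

S → * * | * | id R | ( T; R → * * | * | id R | ( T | ( id | S R id; T → * * | S T | R id

Unit pairs: R ⇒* {S}.
For each unit pair (A, B), copy every non-unit production of B to A, then drop all unit productions.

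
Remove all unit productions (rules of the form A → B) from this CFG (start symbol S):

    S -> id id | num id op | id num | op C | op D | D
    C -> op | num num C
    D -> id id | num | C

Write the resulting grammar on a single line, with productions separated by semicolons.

Unit pairs: D ⇒* {C}; S ⇒* {C, D}.
Replace each nonterminal's rules with the union of the non-unit rules of every nonterminal it unit-derives.

S -> id id | num | op | num num C | num id op | id num | op C | op D; C -> op | num num C; D -> op | num num C | id id | num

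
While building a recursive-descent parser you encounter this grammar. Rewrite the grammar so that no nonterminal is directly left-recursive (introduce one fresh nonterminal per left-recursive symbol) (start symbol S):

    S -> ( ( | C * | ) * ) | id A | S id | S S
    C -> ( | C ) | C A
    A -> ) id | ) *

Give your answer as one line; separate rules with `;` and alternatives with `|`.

S -> ( ( S' | C * S' | ) * ) S' | id A S'; C -> ( C'; A -> ) id | ) *; S' -> id S' | S S' | ε; C' -> ) C' | A C' | ε

Directly left-recursive nonterminals: S, C.
For S: α = {id, S}, β = {( (, C *, ) * ), id A}. Rewrite as S → β S' and S' → α S' | ε.
For C: α = {), A}, β = {(}. Rewrite as C → β C' and C' → α C' | ε.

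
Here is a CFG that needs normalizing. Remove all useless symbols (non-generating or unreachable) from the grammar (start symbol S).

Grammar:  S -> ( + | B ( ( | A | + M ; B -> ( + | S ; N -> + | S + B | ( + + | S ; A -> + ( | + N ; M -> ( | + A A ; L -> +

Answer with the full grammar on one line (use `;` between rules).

Generating nonterminals: {A, B, L, M, N, S}.
Reachable from S after that: {A, B, M, N, S}.
Removed useless symbols: {L} and every production mentioning them.

S -> ( + | B ( ( | A | + M; B -> ( + | S; N -> + | S + B | ( + + | S; A -> + ( | + N; M -> ( | + A A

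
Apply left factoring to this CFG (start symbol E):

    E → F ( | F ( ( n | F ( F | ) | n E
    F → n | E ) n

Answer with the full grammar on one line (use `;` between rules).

E has alternatives sharing prefix 'F (': factor to E → F ( E' with E' → ε | ( n | F.

E → ) | n E | F ( E'; F → n | E ) n; E' → ε | ( n | F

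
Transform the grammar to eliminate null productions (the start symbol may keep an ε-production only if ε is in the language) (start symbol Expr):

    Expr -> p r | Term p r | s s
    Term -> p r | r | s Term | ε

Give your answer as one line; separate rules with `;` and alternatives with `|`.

Nullable nonterminals: {Term}.
ε ∉ L(G), so no ε-production is kept.
For each production, add variants omitting each subset of nullable occurrences: Term → s Term gives s Term | s.

Expr -> p r | Term p r | s s; Term -> p r | r | s Term | s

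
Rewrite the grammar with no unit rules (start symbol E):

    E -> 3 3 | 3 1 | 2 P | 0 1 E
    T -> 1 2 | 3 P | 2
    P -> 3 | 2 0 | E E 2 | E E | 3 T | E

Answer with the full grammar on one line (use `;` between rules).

E -> 3 3 | 3 1 | 2 P | 0 1 E; T -> 1 2 | 3 P | 2; P -> 3 3 | 3 1 | 2 P | 0 1 E | 3 | 2 0 | E E 2 | E E | 3 T

Unit pairs: P ⇒* {E}.
Replace each nonterminal's rules with the union of the non-unit rules of every nonterminal it unit-derives.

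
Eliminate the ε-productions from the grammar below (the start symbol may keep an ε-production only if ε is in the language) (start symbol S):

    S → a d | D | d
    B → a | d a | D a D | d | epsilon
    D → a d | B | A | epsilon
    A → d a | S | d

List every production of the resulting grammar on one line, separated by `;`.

S → a d | D | d | epsilon; B → a | d a | D a D | D a | a D | d; D → a d | B | A; A → d a | S | d

The nullable symbols are {A, B, D, S}.
ε ∈ L(G) since S is nullable, so keep S → ε.
Add the nullable-subset variants: B → D a D gives D a D | D a | a D.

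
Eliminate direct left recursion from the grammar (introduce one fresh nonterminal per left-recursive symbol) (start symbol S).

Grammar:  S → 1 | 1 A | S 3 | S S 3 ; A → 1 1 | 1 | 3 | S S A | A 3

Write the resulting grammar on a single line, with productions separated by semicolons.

S → 1 S' | 1 A S'; A → 1 1 A' | 1 A' | 3 A' | S S A A'; S' → 3 S' | S 3 S' | ε; A' → 3 A' | ε

Left recursion appears on S, A.
For S: α = {3, S 3}, β = {1, 1 A}. Rewrite as S → β S' and S' → α S' | ε.
For A: α = {3}, β = {1 1, 1, 3, S S A}. Rewrite as A → β A' and A' → α A' | ε.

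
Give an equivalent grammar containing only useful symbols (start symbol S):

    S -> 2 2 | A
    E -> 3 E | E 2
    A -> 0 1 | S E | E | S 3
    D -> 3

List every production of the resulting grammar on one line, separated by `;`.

Generating nonterminals: {A, D, S}.
Reachable from S after that: {A, S}.
Removed useless symbols: {D, E} and every production mentioning them.

S -> 2 2 | A; A -> 0 1 | S 3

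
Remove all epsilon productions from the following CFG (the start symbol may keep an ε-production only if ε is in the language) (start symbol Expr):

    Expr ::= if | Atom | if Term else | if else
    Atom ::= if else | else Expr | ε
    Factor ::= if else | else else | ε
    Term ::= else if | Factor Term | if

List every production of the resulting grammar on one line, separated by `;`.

Expr ::= if | Atom | if Term else | if else | ε; Atom ::= if else | else Expr | else; Factor ::= if else | else else; Term ::= else if | Factor Term | if

Nullable set = {Atom, Expr, Factor}.
ε ∈ L(G) since Expr is nullable, so keep Expr → ε.
Expand every rule over subsets of its nullable positions: Atom → else Expr gives else Expr | else.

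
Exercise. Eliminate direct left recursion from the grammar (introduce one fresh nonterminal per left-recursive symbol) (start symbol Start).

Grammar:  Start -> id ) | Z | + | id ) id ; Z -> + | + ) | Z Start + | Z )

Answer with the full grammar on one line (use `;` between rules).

Z is directly left-recursive.
For Z: α = {Start +, )}, β = {+, + )}. Rewrite as Z → β Z1 and Z1 → α Z1 | ε.

Start -> id ) | Z | + | id ) id; Z -> + Z1 | + ) Z1; Z1 -> Start + Z1 | ) Z1 | ε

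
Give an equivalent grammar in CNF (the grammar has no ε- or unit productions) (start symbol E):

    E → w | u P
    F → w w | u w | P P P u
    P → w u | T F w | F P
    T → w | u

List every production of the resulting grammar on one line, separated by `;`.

E → w | X1 P; F → X2 X2 | X1 X2 | P Y1; P → X2 X1 | T Y3 | F P; T → w | u; X1 → u; X2 → w; Y1 → P Y2; Y2 → P X1; Y3 → F X2

Introduce a nonterminal for each terminal appearing in a rule of length ≥ 2: X1 → u, X2 → w.
Binarize each right-hand side of length ≥ 3 by chaining fresh nonterminals (Y1, Y2, …): affected rules were F → P P P X1; P → T F X2.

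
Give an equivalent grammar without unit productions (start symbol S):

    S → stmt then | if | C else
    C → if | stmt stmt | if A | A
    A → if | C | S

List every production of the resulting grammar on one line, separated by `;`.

S → stmt then | if | C else; C → if | stmt stmt | if A | stmt then | C else; A → if | stmt stmt | if A | stmt then | C else

Unit pairs: A ⇒* {C, S}; C ⇒* {A, S}.
For each unit pair (A, B), copy every non-unit production of B to A, then drop all unit productions.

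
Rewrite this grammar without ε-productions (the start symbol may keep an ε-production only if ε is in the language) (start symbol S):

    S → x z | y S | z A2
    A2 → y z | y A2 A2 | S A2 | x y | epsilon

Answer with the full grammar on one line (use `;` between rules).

S → x z | y S | z A2 | z; A2 → y z | y A2 A2 | y A2 | y | S A2 | S | x y

The nullable symbols are {A2}.
ε ∉ L(G), so no ε-production is kept.
For each production, add variants omitting each subset of nullable occurrences: S → z A2 gives z A2 | z. A2 → y A2 A2 gives y A2 A2 | y A2 | y. A2 → S A2 gives S A2 | S.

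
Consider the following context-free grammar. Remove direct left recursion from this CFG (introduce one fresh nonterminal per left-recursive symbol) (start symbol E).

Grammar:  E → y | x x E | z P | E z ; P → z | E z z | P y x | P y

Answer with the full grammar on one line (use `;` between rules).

Left recursion appears on E, P.
For E: α = {z}, β = {y, x x E, z P}. Rewrite as E → β E' and E' → α E' | ε.
For P: α = {y x, y}, β = {z, E z z}. Rewrite as P → β P' and P' → α P' | ε.

E → y E' | x x E E' | z P E'; P → z P' | E z z P'; E' → z E' | ε; P' → y x P' | y P' | ε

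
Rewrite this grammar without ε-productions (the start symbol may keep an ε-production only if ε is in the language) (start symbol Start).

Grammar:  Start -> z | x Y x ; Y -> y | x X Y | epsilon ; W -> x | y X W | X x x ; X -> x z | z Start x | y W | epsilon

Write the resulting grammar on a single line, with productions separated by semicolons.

Nullable set = {X, Y}.
ε ∉ L(G), so no ε-production is kept.
Expand every rule over subsets of its nullable positions: Start → x Y x gives x Y x | x x. Y → x X Y gives x X Y | x X | x Y | x. W → y X W gives y X W | y W. W → X x x gives X x x | x x.

Start -> z | x Y x | x x; Y -> y | x X Y | x X | x Y | x; W -> x | y X W | y W | X x x | x x; X -> x z | z Start x | y W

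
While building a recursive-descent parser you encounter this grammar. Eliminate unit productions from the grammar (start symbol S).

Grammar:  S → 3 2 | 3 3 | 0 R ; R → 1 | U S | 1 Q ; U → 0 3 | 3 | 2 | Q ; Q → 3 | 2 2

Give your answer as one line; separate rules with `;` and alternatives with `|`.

S → 3 2 | 3 3 | 0 R; R → 1 | U S | 1 Q; U → 0 3 | 3 | 2 | 2 2; Q → 3 | 2 2

Unit pairs: U ⇒* {Q}.
For each unit pair (A, B), copy every non-unit production of B to A, then drop all unit productions.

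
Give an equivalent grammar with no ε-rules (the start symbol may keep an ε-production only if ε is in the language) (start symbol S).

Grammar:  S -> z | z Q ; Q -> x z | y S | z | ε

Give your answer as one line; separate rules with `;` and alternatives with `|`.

Nullable set = {Q}.
ε ∉ L(G), so no ε-production is kept.

S -> z | z Q; Q -> x z | y S | z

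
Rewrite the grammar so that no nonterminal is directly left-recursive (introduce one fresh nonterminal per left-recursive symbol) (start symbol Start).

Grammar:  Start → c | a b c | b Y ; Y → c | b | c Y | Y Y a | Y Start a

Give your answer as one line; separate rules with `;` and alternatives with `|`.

Start → c | a b c | b Y; Y → c Y1 | b Y1 | c Y Y1; Y1 → Y a Y1 | Start a Y1 | ε

Y is directly left-recursive.
For Y: α = {Y a, Start a}, β = {c, b, c Y}. Rewrite as Y → β Y1 and Y1 → α Y1 | ε.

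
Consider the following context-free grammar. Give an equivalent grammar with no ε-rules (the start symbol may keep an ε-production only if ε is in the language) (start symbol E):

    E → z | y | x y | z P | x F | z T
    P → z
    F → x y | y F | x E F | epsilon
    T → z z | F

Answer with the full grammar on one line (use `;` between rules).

E → z | y | x y | z P | x F | x | z T; P → z; F → x y | y F | y | x E F | x E; T → z z | F

Nullable nonterminals: {F, T}.
ε ∉ L(G), so no ε-production is kept.
For each production, add variants omitting each subset of nullable occurrences: E → x F gives x F | x. F → y F gives y F | y. F → x E F gives x E F | x E.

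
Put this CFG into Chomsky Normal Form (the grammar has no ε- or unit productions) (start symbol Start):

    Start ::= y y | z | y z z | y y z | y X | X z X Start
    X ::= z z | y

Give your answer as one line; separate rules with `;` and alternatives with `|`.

Introduce a nonterminal for each terminal appearing in a rule of length ≥ 2: X1 → y, X2 → z.
Binarize each right-hand side of length ≥ 3 by chaining fresh nonterminals (Y1, Y2, …): affected rules were Start → X1 X2 X2; Start → X1 X1 X2; Start → X X2 X Start.

Start ::= X1 X1 | z | X1 Y1 | X1 Y2 | X1 X | X Y3; X ::= X2 X2 | y; X1 ::= y; X2 ::= z; Y1 ::= X2 X2; Y2 ::= X1 X2; Y3 ::= X2 Y4; Y4 ::= X Start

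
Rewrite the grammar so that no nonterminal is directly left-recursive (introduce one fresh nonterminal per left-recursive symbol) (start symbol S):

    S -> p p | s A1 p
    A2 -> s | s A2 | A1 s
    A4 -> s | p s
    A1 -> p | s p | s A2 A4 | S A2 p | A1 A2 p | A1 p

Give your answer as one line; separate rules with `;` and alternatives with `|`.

Directly left-recursive nonterminal: A1.
For A1: α = {A2 p, p}, β = {p, s p, s A2 A4, S A2 p}. Rewrite as A1 → β A1' and A1' → α A1' | ε.

S -> p p | s A1 p; A2 -> s | s A2 | A1 s; A4 -> s | p s; A1 -> p A1' | s p A1' | s A2 A4 A1' | S A2 p A1'; A1' -> A2 p A1' | p A1' | ε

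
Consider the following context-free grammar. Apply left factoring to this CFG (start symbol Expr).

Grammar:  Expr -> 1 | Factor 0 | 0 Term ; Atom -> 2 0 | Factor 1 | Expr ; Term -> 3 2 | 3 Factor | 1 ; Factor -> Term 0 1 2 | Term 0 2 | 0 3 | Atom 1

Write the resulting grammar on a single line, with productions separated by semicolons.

Expr -> 1 | Factor 0 | 0 Term; Atom -> 2 0 | Factor 1 | Expr; Term -> 1 | 3 Term1; Factor -> 0 3 | Atom 1 | Term 0 Factor1; Term1 -> 2 | Factor; Factor1 -> 1 2 | 2

Term has alternatives sharing prefix '3': factor to Term → 3 Term1 with Term1 → 2 | Factor.
Factor has alternatives sharing prefix 'Term 0': factor to Factor → Term 0 Factor1 with Factor1 → 1 2 | 2.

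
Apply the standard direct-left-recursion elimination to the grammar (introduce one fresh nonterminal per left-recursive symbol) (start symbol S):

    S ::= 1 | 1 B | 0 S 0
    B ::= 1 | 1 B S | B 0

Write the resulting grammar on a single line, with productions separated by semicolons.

S ::= 1 | 1 B | 0 S 0; B ::= 1 B' | 1 B S B'; B' ::= 0 B' | epsilon

B is directly left-recursive.
For B: α = {0}, β = {1, 1 B S}. Rewrite as B → β B' and B' → α B' | ε.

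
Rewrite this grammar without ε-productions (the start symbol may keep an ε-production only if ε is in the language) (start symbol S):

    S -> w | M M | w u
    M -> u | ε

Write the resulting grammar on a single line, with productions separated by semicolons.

The nullable symbols are {M, S}.
ε ∈ L(G) since S is nullable, so keep S → ε.
Expand every rule over subsets of its nullable positions: S → M M gives M M | M.

S -> w | M M | M | w u | ε; M -> u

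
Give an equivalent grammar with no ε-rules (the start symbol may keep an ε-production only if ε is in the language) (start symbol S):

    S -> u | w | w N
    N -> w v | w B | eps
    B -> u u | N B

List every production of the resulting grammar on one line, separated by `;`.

S -> u | w | w N; N -> w v | w B; B -> u u | N B

The nullable symbols are {N}.
ε ∉ L(G), so no ε-production is kept.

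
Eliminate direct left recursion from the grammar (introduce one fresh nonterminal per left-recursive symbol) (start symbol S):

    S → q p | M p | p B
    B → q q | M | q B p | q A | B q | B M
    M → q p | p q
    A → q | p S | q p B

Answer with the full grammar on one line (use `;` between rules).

S → q p | M p | p B; B → q q B' | M B' | q B p B' | q A B'; M → q p | p q; A → q | p S | q p B; B' → q B' | M B' | ε

B is directly left-recursive.
For B: α = {q, M}, β = {q q, M, q B p, q A}. Rewrite as B → β B' and B' → α B' | ε.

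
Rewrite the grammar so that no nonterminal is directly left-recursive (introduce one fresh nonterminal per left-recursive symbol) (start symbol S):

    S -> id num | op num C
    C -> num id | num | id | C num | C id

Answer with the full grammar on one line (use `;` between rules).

S -> id num | op num C; C -> num id C' | num C' | id C'; C' -> num C' | id C' | ε

Left recursion appears on C.
For C: α = {num, id}, β = {num id, num, id}. Rewrite as C → β C' and C' → α C' | ε.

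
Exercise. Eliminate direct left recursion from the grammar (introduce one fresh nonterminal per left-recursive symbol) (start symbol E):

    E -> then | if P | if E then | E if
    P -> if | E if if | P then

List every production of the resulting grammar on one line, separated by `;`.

Directly left-recursive nonterminals: E, P.
For E: α = {if}, β = {then, if P, if E then}. Rewrite as E → β E' and E' → α E' | ε.
For P: α = {then}, β = {if, E if if}. Rewrite as P → β P' and P' → α P' | ε.

E -> then E' | if P E' | if E then E'; P -> if P' | E if if P'; E' -> if E' | ε; P' -> then P' | ε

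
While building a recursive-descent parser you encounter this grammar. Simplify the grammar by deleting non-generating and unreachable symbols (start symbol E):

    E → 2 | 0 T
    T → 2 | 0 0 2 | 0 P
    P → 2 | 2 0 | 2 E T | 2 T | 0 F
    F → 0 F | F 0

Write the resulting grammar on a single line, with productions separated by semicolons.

Generating nonterminals: {E, P, T}.
Reachable from E after that: {E, P, T}.
Removed useless symbols: {F} and every production mentioning them.

E → 2 | 0 T; T → 2 | 0 0 2 | 0 P; P → 2 | 2 0 | 2 E T | 2 T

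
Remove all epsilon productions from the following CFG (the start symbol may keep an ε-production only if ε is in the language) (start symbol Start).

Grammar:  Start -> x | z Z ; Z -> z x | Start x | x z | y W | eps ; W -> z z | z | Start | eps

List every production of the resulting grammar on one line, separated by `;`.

Start -> x | z Z | z; Z -> z x | Start x | x z | y W | y; W -> z z | z | Start

Nullable nonterminals: {W, Z}.
ε ∉ L(G), so no ε-production is kept.
Expand every rule over subsets of its nullable positions: Start → z Z gives z Z | z. Z → y W gives y W | y.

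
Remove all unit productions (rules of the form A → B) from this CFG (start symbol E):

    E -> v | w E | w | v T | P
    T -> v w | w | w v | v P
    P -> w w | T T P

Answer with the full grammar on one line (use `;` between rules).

E -> v | w E | w | v T | w w | T T P; T -> v w | w | w v | v P; P -> w w | T T P

Unit pairs: E ⇒* {P}.
For every A with A ⇒* B via unit rules, add B's non-unit alternatives to A; then delete every rule of the form X → Y.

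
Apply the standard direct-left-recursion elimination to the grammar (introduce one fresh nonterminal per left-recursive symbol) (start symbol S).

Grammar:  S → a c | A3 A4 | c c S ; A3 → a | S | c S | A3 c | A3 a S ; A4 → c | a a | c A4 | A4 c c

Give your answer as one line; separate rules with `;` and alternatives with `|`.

S → a c | A3 A4 | c c S; A3 → a A3' | S A3' | c S A3'; A4 → c A4' | a a A4' | c A4 A4'; A3' → c A3' | a S A3' | ε; A4' → c c A4' | ε

A3, A4 are directly left-recursive.
For A3: α = {c, a S}, β = {a, S, c S}. Rewrite as A3 → β A3' and A3' → α A3' | ε.
For A4: α = {c c}, β = {c, a a, c A4}. Rewrite as A4 → β A4' and A4' → α A4' | ε.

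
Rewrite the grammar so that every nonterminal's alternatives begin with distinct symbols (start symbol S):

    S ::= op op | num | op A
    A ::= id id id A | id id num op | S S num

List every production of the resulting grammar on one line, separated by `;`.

S ::= num | op S'; A ::= S S num | id id A'; S' ::= op | A; A' ::= id A | num op

S has alternatives sharing prefix 'op': factor to S → op S' with S' → op | A.
A has alternatives sharing prefix 'id id': factor to A → id id A' with A' → id A | num op.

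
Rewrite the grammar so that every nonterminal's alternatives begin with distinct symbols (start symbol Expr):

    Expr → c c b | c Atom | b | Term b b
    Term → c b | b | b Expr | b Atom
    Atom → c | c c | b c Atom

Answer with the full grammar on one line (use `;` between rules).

Expr → b | Term b b | c Expr1; Term → c b | b Term1; Atom → b c Atom | c Atom1; Expr1 → c b | Atom; Term1 → epsilon | Expr | Atom; Atom1 → epsilon | c

Expr has alternatives sharing prefix 'c': factor to Expr → c Expr1 with Expr1 → c b | Atom.
Term has alternatives sharing prefix 'b': factor to Term → b Term1 with Term1 → ε | Expr | Atom.
Atom has alternatives sharing prefix 'c': factor to Atom → c Atom1 with Atom1 → ε | c.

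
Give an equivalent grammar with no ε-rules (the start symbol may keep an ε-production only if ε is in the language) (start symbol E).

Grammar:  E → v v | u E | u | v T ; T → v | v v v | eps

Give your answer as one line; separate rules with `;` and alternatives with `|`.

Nullable nonterminals: {T}.
ε ∉ L(G), so no ε-production is kept.
Add the nullable-subset variants: E → v T gives v T | v.

E → v v | u E | u | v T | v; T → v | v v v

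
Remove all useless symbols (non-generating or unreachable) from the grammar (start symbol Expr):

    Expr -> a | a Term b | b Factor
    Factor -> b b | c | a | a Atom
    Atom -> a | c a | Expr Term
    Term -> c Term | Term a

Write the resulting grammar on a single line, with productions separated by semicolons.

Generating nonterminals: {Atom, Expr, Factor}.
Reachable from Expr after that: {Atom, Expr, Factor}.
Removed useless symbols: {Term} and every production mentioning them.

Expr -> a | b Factor; Factor -> b b | c | a | a Atom; Atom -> a | c a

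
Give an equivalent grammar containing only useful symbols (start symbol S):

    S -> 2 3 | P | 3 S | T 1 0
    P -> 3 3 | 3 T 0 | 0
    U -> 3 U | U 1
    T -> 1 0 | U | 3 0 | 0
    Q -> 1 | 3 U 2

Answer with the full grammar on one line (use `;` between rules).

S -> 2 3 | P | 3 S | T 1 0; P -> 3 3 | 3 T 0 | 0; T -> 1 0 | 3 0 | 0

Generating nonterminals: {P, Q, S, T}.
Reachable from S after that: {P, S, T}.
Removed useless symbols: {Q, U} and every production mentioning them.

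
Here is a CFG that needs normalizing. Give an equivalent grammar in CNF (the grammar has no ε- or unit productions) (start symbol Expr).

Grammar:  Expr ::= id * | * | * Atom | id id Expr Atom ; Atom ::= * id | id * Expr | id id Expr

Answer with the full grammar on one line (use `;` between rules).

Introduce a nonterminal for each terminal appearing in a rule of length ≥ 2: X1 → id, X2 → *.
Binarize each right-hand side of length ≥ 3 by chaining fresh nonterminals (Y1, Y2, …): affected rules were Expr → X1 X1 Expr Atom; Atom → X1 X2 Expr; Atom → X1 X1 Expr.

Expr ::= X1 X2 | * | X2 Atom | X1 Y1; Atom ::= X2 X1 | X1 Y3 | X1 Y4; X1 ::= id; X2 ::= *; Y1 ::= X1 Y2; Y2 ::= Expr Atom; Y3 ::= X2 Expr; Y4 ::= X1 Expr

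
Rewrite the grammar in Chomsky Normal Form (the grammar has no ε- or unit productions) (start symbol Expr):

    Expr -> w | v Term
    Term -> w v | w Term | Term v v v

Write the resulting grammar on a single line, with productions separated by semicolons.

Expr -> w | X1 Term; Term -> X2 X1 | X2 Term | Term Y1; X1 -> v; X2 -> w; Y1 -> X1 Y2; Y2 -> X1 X1

Introduce a nonterminal for each terminal appearing in a rule of length ≥ 2: X1 → v, X2 → w.
Binarize each right-hand side of length ≥ 3 by chaining fresh nonterminals (Y1, Y2, …): affected rules were Term → Term X1 X1 X1.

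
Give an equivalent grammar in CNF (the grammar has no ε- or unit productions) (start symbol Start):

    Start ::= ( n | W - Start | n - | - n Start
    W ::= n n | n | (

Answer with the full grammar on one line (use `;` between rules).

Start ::= X1 X2 | W Y1 | X2 X3 | X3 Y2; W ::= X2 X2 | n | (; X1 ::= (; X2 ::= n; X3 ::= -; Y1 ::= X3 Start; Y2 ::= X2 Start

Introduce a nonterminal for each terminal appearing in a rule of length ≥ 2: X1 → (, X2 → n, X3 → -.
Binarize each right-hand side of length ≥ 3 by chaining fresh nonterminals (Y1, Y2, …): affected rules were Start → W X3 Start; Start → X3 X2 Start.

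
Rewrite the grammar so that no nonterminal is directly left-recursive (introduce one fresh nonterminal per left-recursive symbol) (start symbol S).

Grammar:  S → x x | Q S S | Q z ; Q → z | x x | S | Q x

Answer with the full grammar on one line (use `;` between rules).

Left recursion appears on Q.
For Q: α = {x}, β = {z, x x, S}. Rewrite as Q → β Q' and Q' → α Q' | ε.

S → x x | Q S S | Q z; Q → z Q' | x x Q' | S Q'; Q' → x Q' | ε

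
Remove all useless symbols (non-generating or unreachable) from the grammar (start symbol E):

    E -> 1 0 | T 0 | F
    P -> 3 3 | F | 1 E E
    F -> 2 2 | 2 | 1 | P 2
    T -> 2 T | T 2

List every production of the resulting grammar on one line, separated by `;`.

E -> 1 0 | F; P -> 3 3 | F | 1 E E; F -> 2 2 | 2 | 1 | P 2

Generating nonterminals: {E, F, P}.
Reachable from E after that: {E, F, P}.
Removed useless symbols: {T} and every production mentioning them.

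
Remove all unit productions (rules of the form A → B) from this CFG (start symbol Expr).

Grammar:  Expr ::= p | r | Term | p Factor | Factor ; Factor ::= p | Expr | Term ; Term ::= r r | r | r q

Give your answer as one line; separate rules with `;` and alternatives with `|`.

Expr ::= r r | r | r q | p | p Factor; Factor ::= r r | r | r q | p | p Factor; Term ::= r r | r | r q

Unit pairs: Expr ⇒* {Factor, Term}; Factor ⇒* {Expr, Term}.
For each unit pair (A, B), copy every non-unit production of B to A, then drop all unit productions.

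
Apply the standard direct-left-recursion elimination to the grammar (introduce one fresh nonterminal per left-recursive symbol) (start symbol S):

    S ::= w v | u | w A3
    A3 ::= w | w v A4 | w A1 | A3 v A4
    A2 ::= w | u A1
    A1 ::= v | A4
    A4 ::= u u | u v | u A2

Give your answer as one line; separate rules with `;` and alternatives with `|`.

S ::= w v | u | w A3; A3 ::= w A3' | w v A4 A3' | w A1 A3'; A2 ::= w | u A1; A1 ::= v | A4; A4 ::= u u | u v | u A2; A3' ::= v A4 A3' | ε

Left recursion appears on A3.
For A3: α = {v A4}, β = {w, w v A4, w A1}. Rewrite as A3 → β A3' and A3' → α A3' | ε.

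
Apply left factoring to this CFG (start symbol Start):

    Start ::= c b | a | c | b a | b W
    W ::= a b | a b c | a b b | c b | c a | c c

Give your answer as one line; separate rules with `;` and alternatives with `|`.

Start has alternatives sharing prefix 'c': factor to Start → c Start1 with Start1 → b | ε.
Start has alternatives sharing prefix 'b': factor to Start → b Start2 with Start2 → a | W.
W has alternatives sharing prefix 'a b': factor to W → a b W1 with W1 → ε | c | b.
W has alternatives sharing prefix 'c': factor to W → c W2 with W2 → b | a | c.

Start ::= a | c Start1 | b Start2; W ::= a b W1 | c W2; Start1 ::= b | ε; Start2 ::= a | W; W1 ::= ε | c | b; W2 ::= b | a | c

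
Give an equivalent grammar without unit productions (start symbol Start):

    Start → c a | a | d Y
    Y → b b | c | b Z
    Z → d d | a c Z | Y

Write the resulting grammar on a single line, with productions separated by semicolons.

Start → c a | a | d Y; Y → b b | c | b Z; Z → d d | a c Z | b b | c | b Z

Unit pairs: Z ⇒* {Y}.
For each unit pair (A, B), copy every non-unit production of B to A, then drop all unit productions.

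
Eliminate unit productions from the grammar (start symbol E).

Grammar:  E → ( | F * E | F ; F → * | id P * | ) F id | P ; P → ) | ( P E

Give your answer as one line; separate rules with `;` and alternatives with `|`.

Unit pairs: E ⇒* {F, P}; F ⇒* {P}.
For every A with A ⇒* B via unit rules, add B's non-unit alternatives to A; then delete every rule of the form X → Y.

E → ( | F * E | * | id P * | ) F id | ) | ( P E; F → * | id P * | ) F id | ) | ( P E; P → ) | ( P E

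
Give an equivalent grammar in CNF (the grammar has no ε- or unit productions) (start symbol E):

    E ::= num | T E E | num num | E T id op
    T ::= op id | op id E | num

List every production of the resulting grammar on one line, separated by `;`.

E ::= num | T Y1 | X1 X1 | E Y2; T ::= X3 X2 | X3 Y4 | num; X1 ::= num; X2 ::= id; X3 ::= op; Y1 ::= E E; Y2 ::= T Y3; Y3 ::= X2 X3; Y4 ::= X2 E

Introduce a nonterminal for each terminal appearing in a rule of length ≥ 2: X1 → num, X2 → id, X3 → op.
Binarize each right-hand side of length ≥ 3 by chaining fresh nonterminals (Y1, Y2, …): affected rules were E → T E E; E → E T X2 X3; T → X3 X2 E.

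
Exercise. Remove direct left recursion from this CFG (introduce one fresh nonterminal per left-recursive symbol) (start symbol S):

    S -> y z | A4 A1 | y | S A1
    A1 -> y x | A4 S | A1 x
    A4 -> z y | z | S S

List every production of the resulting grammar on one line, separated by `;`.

S -> y z S' | A4 A1 S' | y S'; A1 -> y x A1' | A4 S A1'; A4 -> z y | z | S S; S' -> A1 S' | epsilon; A1' -> x A1' | epsilon

Directly left-recursive nonterminals: S, A1.
For S: α = {A1}, β = {y z, A4 A1, y}. Rewrite as S → β S' and S' → α S' | ε.
For A1: α = {x}, β = {y x, A4 S}. Rewrite as A1 → β A1' and A1' → α A1' | ε.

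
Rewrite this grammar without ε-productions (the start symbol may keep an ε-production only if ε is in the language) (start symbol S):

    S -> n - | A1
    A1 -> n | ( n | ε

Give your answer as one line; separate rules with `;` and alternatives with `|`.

S -> n - | A1 | ε; A1 -> n | ( n

The nullable symbols are {A1, S}.
ε ∈ L(G) since S is nullable, so keep S → ε.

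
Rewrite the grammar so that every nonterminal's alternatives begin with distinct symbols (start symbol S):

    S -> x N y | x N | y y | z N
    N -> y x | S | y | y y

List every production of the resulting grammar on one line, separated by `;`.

S has alternatives sharing prefix 'x N': factor to S → x N S' with S' → y | ε.
N has alternatives sharing prefix 'y': factor to N → y N' with N' → x | ε | y.

S -> y y | z N | x N S'; N -> S | y N'; S' -> y | ε; N' -> x | ε | y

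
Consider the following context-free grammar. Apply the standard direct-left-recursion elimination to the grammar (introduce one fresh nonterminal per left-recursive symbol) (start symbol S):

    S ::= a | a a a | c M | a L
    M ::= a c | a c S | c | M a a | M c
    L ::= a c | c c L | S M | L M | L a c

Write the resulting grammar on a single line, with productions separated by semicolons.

S ::= a | a a a | c M | a L; M ::= a c M' | a c S M' | c M'; L ::= a c L' | c c L L' | S M L'; M' ::= a a M' | c M' | eps; L' ::= M L' | a c L' | eps

Left recursion appears on M, L.
For M: α = {a a, c}, β = {a c, a c S, c}. Rewrite as M → β M' and M' → α M' | ε.
For L: α = {M, a c}, β = {a c, c c L, S M}. Rewrite as L → β L' and L' → α L' | ε.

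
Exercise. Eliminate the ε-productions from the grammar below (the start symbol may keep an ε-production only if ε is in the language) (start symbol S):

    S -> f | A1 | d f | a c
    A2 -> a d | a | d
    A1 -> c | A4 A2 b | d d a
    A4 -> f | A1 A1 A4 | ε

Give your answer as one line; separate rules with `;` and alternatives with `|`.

Nullable set = {A4}.
ε ∉ L(G), so no ε-production is kept.
Add the nullable-subset variants: A1 → A4 A2 b gives A4 A2 b | A2 b. A4 → A1 A1 A4 gives A1 A1 A4 | A1 A1.

S -> f | A1 | d f | a c; A2 -> a d | a | d; A1 -> c | A4 A2 b | A2 b | d d a; A4 -> f | A1 A1 A4 | A1 A1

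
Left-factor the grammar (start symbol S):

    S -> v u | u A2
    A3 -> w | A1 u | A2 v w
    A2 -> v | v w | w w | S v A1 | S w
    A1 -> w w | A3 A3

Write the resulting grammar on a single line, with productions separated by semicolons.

A2 has alternatives sharing prefix 'v': factor to A2 → v A2' with A2' → ε | w.
A2 has alternatives sharing prefix 'S': factor to A2 → S A2'' with A2'' → v A1 | w.

S -> v u | u A2; A3 -> w | A1 u | A2 v w; A2 -> w w | v A2' | S A2''; A1 -> w w | A3 A3; A2' -> ε | w; A2'' -> v A1 | w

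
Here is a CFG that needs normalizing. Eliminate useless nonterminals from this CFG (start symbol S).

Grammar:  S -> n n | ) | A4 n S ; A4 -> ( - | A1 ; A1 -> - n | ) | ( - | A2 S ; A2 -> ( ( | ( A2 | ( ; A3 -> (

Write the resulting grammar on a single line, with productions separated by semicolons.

S -> n n | ) | A4 n S; A4 -> ( - | A1; A1 -> - n | ) | ( - | A2 S; A2 -> ( ( | ( A2 | (

Generating nonterminals: {A1, A2, A3, A4, S}.
Reachable from S after that: {A1, A2, A4, S}.
Removed useless symbols: {A3} and every production mentioning them.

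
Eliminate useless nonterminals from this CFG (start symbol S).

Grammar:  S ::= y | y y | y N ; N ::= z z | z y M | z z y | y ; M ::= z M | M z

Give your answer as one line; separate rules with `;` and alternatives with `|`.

Generating nonterminals: {N, S}.
Reachable from S after that: {N, S}.
Removed useless symbols: {M} and every production mentioning them.

S ::= y | y y | y N; N ::= z z | z z y | y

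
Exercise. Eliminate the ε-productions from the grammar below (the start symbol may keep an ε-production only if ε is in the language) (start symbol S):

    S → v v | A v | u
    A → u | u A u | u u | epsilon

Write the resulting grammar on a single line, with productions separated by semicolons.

S → v v | A v | v | u; A → u | u A u | u u

Nullable nonterminals: {A}.
ε ∉ L(G), so no ε-production is kept.
Expand every rule over subsets of its nullable positions: S → A v gives A v | v. A → u A u gives u A u | u u.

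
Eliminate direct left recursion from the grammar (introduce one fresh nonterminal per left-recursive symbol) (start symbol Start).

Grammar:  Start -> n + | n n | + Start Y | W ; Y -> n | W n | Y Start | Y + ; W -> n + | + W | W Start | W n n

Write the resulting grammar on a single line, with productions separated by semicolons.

Start -> n + | n n | + Start Y | W; Y -> n Y1 | W n Y1; W -> n + W1 | + W W1; Y1 -> Start Y1 | + Y1 | ε; W1 -> Start W1 | n n W1 | ε

Left recursion appears on Y, W.
For Y: α = {Start, +}, β = {n, W n}. Rewrite as Y → β Y1 and Y1 → α Y1 | ε.
For W: α = {Start, n n}, β = {n +, + W}. Rewrite as W → β W1 and W1 → α W1 | ε.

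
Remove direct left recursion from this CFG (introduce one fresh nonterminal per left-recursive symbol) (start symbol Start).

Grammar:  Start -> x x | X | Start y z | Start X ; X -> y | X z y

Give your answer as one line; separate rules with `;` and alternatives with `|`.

Start -> x x Start1 | X Start1; X -> y X1; Start1 -> y z Start1 | X Start1 | ε; X1 -> z y X1 | ε

Left recursion appears on Start, X.
For Start: α = {y z, X}, β = {x x, X}. Rewrite as Start → β Start1 and Start1 → α Start1 | ε.
For X: α = {z y}, β = {y}. Rewrite as X → β X1 and X1 → α X1 | ε.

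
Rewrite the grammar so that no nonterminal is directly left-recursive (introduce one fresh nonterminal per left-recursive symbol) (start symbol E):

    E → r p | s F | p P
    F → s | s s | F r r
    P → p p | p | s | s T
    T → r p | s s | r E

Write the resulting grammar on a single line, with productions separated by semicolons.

Left recursion appears on F.
For F: α = {r r}, β = {s, s s}. Rewrite as F → β F' and F' → α F' | ε.

E → r p | s F | p P; F → s F' | s s F'; P → p p | p | s | s T; T → r p | s s | r E; F' → r r F' | ε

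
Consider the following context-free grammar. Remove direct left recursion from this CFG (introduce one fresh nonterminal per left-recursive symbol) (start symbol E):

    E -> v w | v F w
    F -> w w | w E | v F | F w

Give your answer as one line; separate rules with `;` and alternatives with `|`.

F is directly left-recursive.
For F: α = {w}, β = {w w, w E, v F}. Rewrite as F → β F' and F' → α F' | ε.

E -> v w | v F w; F -> w w F' | w E F' | v F F'; F' -> w F' | ε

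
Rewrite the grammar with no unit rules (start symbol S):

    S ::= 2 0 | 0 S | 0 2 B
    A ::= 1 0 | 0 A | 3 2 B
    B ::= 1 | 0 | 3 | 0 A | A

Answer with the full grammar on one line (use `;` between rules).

S ::= 2 0 | 0 S | 0 2 B; A ::= 1 0 | 0 A | 3 2 B; B ::= 1 | 0 | 3 | 0 A | 1 0 | 3 2 B

Unit pairs: B ⇒* {A}.
For each unit pair (A, B), copy every non-unit production of B to A, then drop all unit productions.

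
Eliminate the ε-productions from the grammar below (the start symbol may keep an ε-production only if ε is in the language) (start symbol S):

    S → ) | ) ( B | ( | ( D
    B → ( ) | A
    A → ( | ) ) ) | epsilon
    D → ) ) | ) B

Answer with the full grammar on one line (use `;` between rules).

Nullable set = {A, B}.
ε ∉ L(G), so no ε-production is kept.
Expand every rule over subsets of its nullable positions: S → ) ( B gives ) ( B | ) (. D → ) B gives ) B | ).

S → ) | ) ( B | ) ( | ( | ( D; B → ( ) | A; A → ( | ) ) ); D → ) ) | ) B | )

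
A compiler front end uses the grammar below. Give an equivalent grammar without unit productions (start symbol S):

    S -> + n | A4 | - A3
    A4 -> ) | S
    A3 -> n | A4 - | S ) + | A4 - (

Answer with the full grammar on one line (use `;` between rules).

Unit pairs: A4 ⇒* {S}; S ⇒* {A4}.
For each unit pair (A, B), copy every non-unit production of B to A, then drop all unit productions.

S -> ) | + n | - A3; A4 -> ) | + n | - A3; A3 -> n | A4 - | S ) + | A4 - (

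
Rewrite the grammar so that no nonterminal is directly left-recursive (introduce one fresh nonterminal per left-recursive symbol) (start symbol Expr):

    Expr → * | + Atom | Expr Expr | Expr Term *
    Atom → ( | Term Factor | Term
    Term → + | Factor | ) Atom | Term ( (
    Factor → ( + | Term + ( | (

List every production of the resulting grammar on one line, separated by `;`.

Expr → * Expr1 | + Atom Expr1; Atom → ( | Term Factor | Term; Term → + Term1 | Factor Term1 | ) Atom Term1; Factor → ( + | Term + ( | (; Expr1 → Expr Expr1 | Term * Expr1 | ε; Term1 → ( ( Term1 | ε

Expr, Term are directly left-recursive.
For Expr: α = {Expr, Term *}, β = {*, + Atom}. Rewrite as Expr → β Expr1 and Expr1 → α Expr1 | ε.
For Term: α = {( (}, β = {+, Factor, ) Atom}. Rewrite as Term → β Term1 and Term1 → α Term1 | ε.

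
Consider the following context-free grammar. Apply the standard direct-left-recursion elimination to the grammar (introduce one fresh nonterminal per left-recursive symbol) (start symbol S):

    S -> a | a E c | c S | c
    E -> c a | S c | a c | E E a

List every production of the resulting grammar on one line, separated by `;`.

S -> a | a E c | c S | c; E -> c a E' | S c E' | a c E'; E' -> E a E' | ε

E is directly left-recursive.
For E: α = {E a}, β = {c a, S c, a c}. Rewrite as E → β E' and E' → α E' | ε.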